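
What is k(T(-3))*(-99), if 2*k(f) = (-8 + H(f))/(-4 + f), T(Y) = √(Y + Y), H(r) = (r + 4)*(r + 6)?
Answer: -45 + 225*I*√6/2 ≈ -45.0 + 275.57*I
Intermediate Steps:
H(r) = (4 + r)*(6 + r)
T(Y) = √2*√Y (T(Y) = √(2*Y) = √2*√Y)
k(f) = (16 + f² + 10*f)/(2*(-4 + f)) (k(f) = ((-8 + (24 + f² + 10*f))/(-4 + f))/2 = ((16 + f² + 10*f)/(-4 + f))/2 = (16 + f² + 10*f)/(2*(-4 + f)))
k(T(-3))*(-99) = ((16 + (√2*√(-3))² + 10*(√2*√(-3)))/(2*(-4 + √2*√(-3))))*(-99) = ((16 + (√2*(I*√3))² + 10*(√2*(I*√3)))/(2*(-4 + √2*(I*√3))))*(-99) = ((16 + (I*√6)² + 10*(I*√6))/(2*(-4 + I*√6)))*(-99) = ((16 - 6 + 10*I*√6)/(2*(-4 + I*√6)))*(-99) = ((10 + 10*I*√6)/(2*(-4 + I*√6)))*(-99) = -99*(10 + 10*I*√6)/(2*(-4 + I*√6))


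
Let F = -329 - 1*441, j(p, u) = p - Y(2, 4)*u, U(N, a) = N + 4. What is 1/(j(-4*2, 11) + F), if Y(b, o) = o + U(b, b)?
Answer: -1/888 ≈ -0.0011261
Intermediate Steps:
U(N, a) = 4 + N
Y(b, o) = 4 + b + o (Y(b, o) = o + (4 + b) = 4 + b + o)
j(p, u) = p - 10*u (j(p, u) = p - (4 + 2 + 4)*u = p - 10*u)
F = -770 (F = -329 - 441 = -770)
1/(j(-4*2, 11) + F) = 1/((-4*2 - 10*11) - 770) = 1/((-8 - 110) - 770) = 1/(-118 - 770) = 1/(-888) = -1/888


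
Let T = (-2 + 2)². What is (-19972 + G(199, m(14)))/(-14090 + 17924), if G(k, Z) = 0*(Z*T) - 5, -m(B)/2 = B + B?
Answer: -6659/1278 ≈ -5.2105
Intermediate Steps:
T = 0 (T = 0² = 0)
m(B) = -4*B (m(B) = -2*(B + B) = -4*B)
G(k, Z) = -5 (G(k, Z) = 0*(Z*0) - 5 = 0*0 - 5 = 0 - 5 = -5)
(-19972 + G(199, m(14)))/(-14090 + 17924) = (-19972 - 5)/(-14090 + 17924) = -19977/3834 = -19977*1/3834 = -6659/1278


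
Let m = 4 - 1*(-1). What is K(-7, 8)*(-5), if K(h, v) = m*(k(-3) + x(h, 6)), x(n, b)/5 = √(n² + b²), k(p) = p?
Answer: 75 - 125*√85 ≈ -1077.4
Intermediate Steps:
m = 5 (m = 4 + 1 = 5)
x(n, b) = 5*√(b² + n²) (x(n, b) = 5*√(n² + b²) = 5*√(b² + n²))
K(h, v) = -15 + 25*√(36 + h²) (K(h, v) = 5*(-3 + 5*√(6² + h²)) = 5*(-3 + 5*√(36 + h²)) = -15 + 25*√(36 + h²))
K(-7, 8)*(-5) = (-15 + 25*√(36 + (-7)²))*(-5) = (-15 + 25*√(36 + 49))*(-5) = (-15 + 25*√85)*(-5) = 75 - 125*√85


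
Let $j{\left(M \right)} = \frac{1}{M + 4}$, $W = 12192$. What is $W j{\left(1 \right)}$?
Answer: $\frac{12192}{5} \approx 2438.4$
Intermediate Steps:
$j{\left(M \right)} = \frac{1}{4 + M}$
$W j{\left(1 \right)} = \frac{12192}{4 + 1} = \frac{12192}{5}$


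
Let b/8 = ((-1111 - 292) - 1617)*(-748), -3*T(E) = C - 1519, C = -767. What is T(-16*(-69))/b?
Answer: 381/9035840 ≈ 4.2165e-5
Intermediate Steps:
T(E) = 762 (T(E) = -(-767 - 1519)/3 = -1/3*(-2286) = 762)
b = 18071680 (b = 8*(((-1111 - 292) - 1617)*(-748)) = 8*((-1403 - 1617)*(-748)) = 8*(-3020*(-748)) = 8*2258960 = 18071680)
T(-16*(-69))/b = 762/18071680 = 762*(1/18071680) = 381/9035840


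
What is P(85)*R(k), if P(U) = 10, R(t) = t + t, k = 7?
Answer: 140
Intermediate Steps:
R(t) = 2*t
P(85)*R(k) = 10*(2*7) = 10*14 = 140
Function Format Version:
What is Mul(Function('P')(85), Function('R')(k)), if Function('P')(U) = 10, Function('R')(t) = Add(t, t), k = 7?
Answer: 140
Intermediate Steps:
Function('R')(t) = Mul(2, t)
Mul(Function('P')(85), Function('R')(k)) = Mul(10, Mul(2, 7)) = Mul(10, 14) = 140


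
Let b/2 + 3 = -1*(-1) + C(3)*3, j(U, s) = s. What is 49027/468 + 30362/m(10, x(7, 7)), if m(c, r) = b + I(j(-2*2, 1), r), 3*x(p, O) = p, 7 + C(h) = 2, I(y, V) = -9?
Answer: -12101255/20124 ≈ -601.33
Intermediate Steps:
C(h) = -5 (C(h) = -7 + 2 = -5)
x(p, O) = p/3
b = -34 (b = -6 + 2*(-1*(-1) - 5*3) = -6 + 2*(1 - 15) = -6 + 2*(-14) = -6 - 28 = -34)
m(c, r) = -43 (m(c, r) = -34 - 9 = -43)
49027/468 + 30362/m(10, x(7, 7)) = 49027/468 + 30362/(-43) = 49027*(1/468) + 30362*(-1/43) = 49027/468 - 30362/43 = -12101255/20124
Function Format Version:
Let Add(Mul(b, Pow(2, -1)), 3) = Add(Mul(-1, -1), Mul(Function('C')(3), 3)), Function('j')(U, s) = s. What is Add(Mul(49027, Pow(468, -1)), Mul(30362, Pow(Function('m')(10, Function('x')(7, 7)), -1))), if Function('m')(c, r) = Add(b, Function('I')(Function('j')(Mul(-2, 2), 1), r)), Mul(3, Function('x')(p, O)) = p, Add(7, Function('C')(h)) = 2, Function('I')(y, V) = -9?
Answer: Rational(-12101255, 20124) ≈ -601.33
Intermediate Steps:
Function('C')(h) = -5 (Function('C')(h) = Add(-7, 2) = -5)
Function('x')(p, O) = Mul(Rational(1, 3), p)
b = -34 (b = Add(-6, Mul(2, Add(Mul(-1, -1), Mul(-5, 3)))) = Add(-6, Mul(2, Add(1, -15))) = Add(-6, Mul(2, -14)) = Add(-6, -28) = -34)
Function('m')(c, r) = -43 (Function('m')(c, r) = Add(-34, -9) = -43)
Add(Mul(49027, Pow(468, -1)), Mul(30362, Pow(Function('m')(10, Function('x')(7, 7)), -1))) = Add(Mul(49027, Pow(468, -1)), Mul(30362, Pow(-43, -1))) = Add(Mul(49027, Rational(1, 468)), Mul(30362, Rational(-1, 43))) = Add(Rational(49027, 468), Rational(-30362, 43)) = Rational(-12101255, 20124)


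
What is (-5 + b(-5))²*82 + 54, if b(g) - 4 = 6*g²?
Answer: 1820536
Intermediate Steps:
b(g) = 4 + 6*g²
(-5 + b(-5))²*82 + 54 = (-5 + (4 + 6*(-5)²))²*82 + 54 = (-5 + (4 + 6*25))²*82 + 54 = (-5 + (4 + 150))²*82 + 54 = (-5 + 154)²*82 + 54 = 149²*82 + 54 = 22201*82 + 54 = 1820482 + 54 = 1820536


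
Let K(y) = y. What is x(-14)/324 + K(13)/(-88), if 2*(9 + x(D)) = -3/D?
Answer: -5827/33264 ≈ -0.17517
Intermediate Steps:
x(D) = -9 - 3/(2*D) (x(D) = -9 + (-3/D)/2 = -9 - 3/(2*D))
x(-14)/324 + K(13)/(-88) = (-9 - 3/2/(-14))/324 + 13/(-88) = (-9 - 3/2*(-1/14))*(1/324) + 13*(-1/88) = (-9 + 3/28)*(1/324) - 13/88 = -249/28*1/324 - 13/88 = -83/3024 - 13/88 = -5827/33264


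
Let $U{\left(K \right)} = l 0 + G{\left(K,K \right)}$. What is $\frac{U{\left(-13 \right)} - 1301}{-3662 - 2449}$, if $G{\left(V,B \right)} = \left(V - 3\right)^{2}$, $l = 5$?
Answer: $\frac{1045}{6111} \approx 0.171$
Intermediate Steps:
$G{\left(V,B \right)} = \left(-3 + V\right)^{2}$
$U{\left(K \right)} = \left(-3 + K\right)^{2}$ ($U{\left(K \right)} = 5 \cdot 0 + \left(-3 + K\right)^{2} = 0 + \left(-3 + K\right)^{2} = \left(-3 + K\right)^{2}$)
$\frac{U{\left(-13 \right)} - 1301}{-3662 - 2449} = \frac{\left(-3 - 13\right)^{2} - 1301}{-3662 - 2449} = \frac{\left(-16\right)^{2} - 1301}{-6111} = \left(256 - 1301\right) \left(- \frac{1}{6111}\right) = \left(-1045\right) \left(- \frac{1}{6111}\right) = \frac{1045}{6111}$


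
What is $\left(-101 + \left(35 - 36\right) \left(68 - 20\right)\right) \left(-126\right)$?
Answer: $18774$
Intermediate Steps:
$\left(-101 + \left(35 - 36\right) \left(68 - 20\right)\right) \left(-126\right) = \left(-101 - 48\right) \left(-126\right) = \left(-149\right) \left(-126\right) = 18774$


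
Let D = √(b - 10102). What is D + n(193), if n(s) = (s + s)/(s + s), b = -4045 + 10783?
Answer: 1 + 58*I ≈ 1.0 + 58.0*I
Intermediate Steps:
b = 6738
D = 58*I (D = √(6738 - 10102) = √(-3364) = 58*I ≈ 58.0*I)
n(s) = 1 (n(s) = (2*s)/((2*s)) = (2*s)*(1/(2*s)) = 1)
D + n(193) = 58*I + 1 = 1 + 58*I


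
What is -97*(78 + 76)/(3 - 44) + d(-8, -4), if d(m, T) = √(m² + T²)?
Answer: 14938/41 + 4*√5 ≈ 373.29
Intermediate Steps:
d(m, T) = √(T² + m²)
-97*(78 + 76)/(3 - 44) + d(-8, -4) = -97*(78 + 76)/(3 - 44) + √((-4)² + (-8)²) = -14938/(-41) + √(16 + 64) = -14938*(-1)/41 + √80 = -97*(-154/41) + 4*√5 = 14938/41 + 4*√5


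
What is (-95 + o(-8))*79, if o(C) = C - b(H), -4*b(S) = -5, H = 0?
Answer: -32943/4 ≈ -8235.8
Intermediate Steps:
b(S) = 5/4 (b(S) = -1/4*(-5) = 5/4)
o(C) = -5/4 + C (o(C) = C - 1*5/4 = C - 5/4 = -5/4 + C)
(-95 + o(-8))*79 = (-95 + (-5/4 - 8))*79 = (-95 - 37/4)*79 = -417/4*79 = -32943/4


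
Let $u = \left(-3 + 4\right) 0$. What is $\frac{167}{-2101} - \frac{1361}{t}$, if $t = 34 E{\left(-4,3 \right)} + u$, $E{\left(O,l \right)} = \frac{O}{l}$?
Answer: $\frac{8555671}{285736} \approx 29.943$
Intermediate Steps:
$u = 0$ ($u = 1 \cdot 0 = 0$)
$t = - \frac{136}{3}$ ($t = 34 \left(- \frac{4}{3}\right) + 0 = - \frac{136}{3} + 0 = - \frac{136}{3} \approx -45.333$)
$\frac{167}{-2101} - \frac{1361}{t} = \frac{167}{-2101} - \frac{1361}{- \frac{136}{3}} = 167 \left(- \frac{1}{2101}\right) - - \frac{4083}{136} = - \frac{167}{2101} + \frac{4083}{136} = \frac{8555671}{285736}$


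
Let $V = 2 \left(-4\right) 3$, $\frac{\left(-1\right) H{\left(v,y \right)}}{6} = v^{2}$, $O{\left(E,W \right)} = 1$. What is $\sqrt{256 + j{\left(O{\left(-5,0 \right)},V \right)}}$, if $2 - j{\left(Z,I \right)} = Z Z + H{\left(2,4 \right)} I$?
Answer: $i \sqrt{319} \approx 17.861 i$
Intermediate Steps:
$H{\left(v,y \right)} = - 6 v^{2}$
$V = -24$ ($V = \left(-8\right) 3 = -24$)
$j{\left(Z,I \right)} = 2 - Z^{2} + 24 I$ ($j{\left(Z,I \right)} = 2 - \left(Z Z + - 6 \cdot 2^{2} I\right) = 2 - \left(Z^{2} + \left(-6\right) 4 I\right) = 2 - \left(Z^{2} - 24 I\right) = 2 + \left(- Z^{2} + 24 I\right) = 2 - Z^{2} + 24 I$)
$\sqrt{256 + j{\left(O{\left(-5,0 \right)},V \right)}} = \sqrt{256 + \left(2 - 1^{2} + 24 \left(-24\right)\right)} = \sqrt{256 - 575} = \sqrt{-319} = i \sqrt{319}$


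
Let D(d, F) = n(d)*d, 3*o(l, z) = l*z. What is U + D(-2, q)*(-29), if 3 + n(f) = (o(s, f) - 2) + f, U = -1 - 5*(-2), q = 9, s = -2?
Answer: -959/3 ≈ -319.67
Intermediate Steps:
o(l, z) = l*z/3 (o(l, z) = (l*z)/3 = l*z/3)
U = 9 (U = -1 + 10 = 9)
n(f) = -5 + f/3 (n(f) = -3 + (((⅓)*(-2)*f - 2) + f) = -3 + ((-2*f/3 - 2) + f) = -3 + ((-2 - 2*f/3) + f) = -3 + (-2 + f/3) = -5 + f/3)
D(d, F) = d*(-5 + d/3) (D(d, F) = (-5 + d/3)*d = d*(-5 + d/3))
U + D(-2, q)*(-29) = 9 + ((⅓)*(-2)*(-15 - 2))*(-29) = 9 + ((⅓)*(-2)*(-17))*(-29) = 9 + (34/3)*(-29) = 9 - 986/3 = -959/3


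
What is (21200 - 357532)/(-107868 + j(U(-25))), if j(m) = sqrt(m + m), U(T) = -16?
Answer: 2267466261/727219091 + 84083*I*sqrt(2)/727219091 ≈ 3.118 + 0.00016352*I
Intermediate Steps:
j(m) = sqrt(2)*sqrt(m) (j(m) = sqrt(2*m) = sqrt(2)*sqrt(m))
(21200 - 357532)/(-107868 + j(U(-25))) = (21200 - 357532)/(-107868 + sqrt(2)*sqrt(-16)) = -336332/(-107868 + sqrt(2)*(4*I)) = -336332/(-107868 + 4*I*sqrt(2))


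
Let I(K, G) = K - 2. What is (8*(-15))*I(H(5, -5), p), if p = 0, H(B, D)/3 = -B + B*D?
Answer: 11040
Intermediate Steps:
H(B, D) = -3*B + 3*B*D (H(B, D) = 3*(-B + B*D) = -3*B + 3*B*D)
I(K, G) = -2 + K
(8*(-15))*I(H(5, -5), p) = (8*(-15))*(-2 + 3*5*(-1 - 5)) = -120*(-2 + 3*5*(-6)) = -120*(-2 - 90) = -120*(-92) = 11040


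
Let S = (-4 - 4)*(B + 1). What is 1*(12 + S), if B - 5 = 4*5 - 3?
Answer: -172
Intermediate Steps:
B = 22 (B = 5 + (4*5 - 3) = 5 + (20 - 3) = 5 + 17 = 22)
S = -184 (S = (-4 - 4)*(22 + 1) = -8*23 = -184)
1*(12 + S) = 1*(12 - 184) = 1*(-172) = -172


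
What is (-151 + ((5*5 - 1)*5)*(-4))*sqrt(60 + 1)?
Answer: -631*sqrt(61) ≈ -4928.3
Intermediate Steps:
(-151 + ((5*5 - 1)*5)*(-4))*sqrt(60 + 1) = (-151 + ((25 - 1)*5)*(-4))*sqrt(61) = (-151 + (24*5)*(-4))*sqrt(61) = (-151 + 120*(-4))*sqrt(61) = (-151 - 480)*sqrt(61) = -631*sqrt(61)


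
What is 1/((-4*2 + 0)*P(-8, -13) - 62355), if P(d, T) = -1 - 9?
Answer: -1/62275 ≈ -1.6058e-5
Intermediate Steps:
P(d, T) = -10
1/((-4*2 + 0)*P(-8, -13) - 62355) = 1/((-4*2 + 0)*(-10) - 62355) = 1/((-8 + 0)*(-10) - 62355) = 1/(-8*(-10) - 62355) = 1/(80 - 62355) = 1/(-62275) = -1/62275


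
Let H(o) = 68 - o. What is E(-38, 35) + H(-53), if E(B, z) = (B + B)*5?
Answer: -259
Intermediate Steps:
E(B, z) = 10*B (E(B, z) = (2*B)*5 = 10*B)
E(-38, 35) + H(-53) = 10*(-38) + (68 - 1*(-53)) = -380 + (68 + 53) = -380 + 121 = -259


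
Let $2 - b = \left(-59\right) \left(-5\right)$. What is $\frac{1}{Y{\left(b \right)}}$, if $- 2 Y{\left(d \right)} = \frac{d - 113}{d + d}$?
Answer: $- \frac{586}{203} \approx -2.8867$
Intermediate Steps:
$b = -293$ ($b = 2 - \left(-59\right) \left(-5\right) = 2 - 295 = -293$)
$Y{\left(d \right)} = - \frac{-113 + d}{4 d}$ ($Y{\left(d \right)} = - \frac{\left(d - 113\right) \frac{1}{d + d}}{2} = - \frac{\left(-113 + d\right) \frac{1}{2 d}}{2} = - \frac{\frac{1}{2} \frac{1}{d} \left(-113 + d\right)}{2} = - \frac{-113 + d}{4 d}$)
$\frac{1}{Y{\left(b \right)}} = \frac{1}{\frac{1}{4} \frac{1}{-293} \left(113 - -293\right)} = \frac{1}{\frac{1}{4} \left(- \frac{1}{293}\right) \left(113 + 293\right)} = \frac{1}{\frac{1}{4} \left(- \frac{1}{293}\right) 406} = \frac{1}{- \frac{203}{586}} = - \frac{586}{203}$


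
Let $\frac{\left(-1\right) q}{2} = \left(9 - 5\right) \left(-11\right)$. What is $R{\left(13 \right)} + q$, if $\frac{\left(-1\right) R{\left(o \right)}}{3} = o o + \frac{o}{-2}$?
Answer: $- \frac{799}{2} \approx -399.5$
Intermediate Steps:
$R{\left(o \right)} = - 3 o^{2} + \frac{3 o}{2}$ ($R{\left(o \right)} = - 3 \left(o o + \frac{o}{-2}\right) = - 3 \left(o^{2} + o \left(- \frac{1}{2}\right)\right) = - 3 \left(o^{2} - \frac{o}{2}\right) = - 3 o^{2} + \frac{3 o}{2}$)
$q = 88$ ($q = - 2 \left(9 - 5\right) \left(-11\right) = - 2 \cdot 4 \left(-11\right) = \left(-2\right) \left(-44\right) = 88$)
$R{\left(13 \right)} + q = \frac{3}{2} \cdot 13 \left(1 - 26\right) + 88 = \frac{3}{2} \cdot 13 \left(-25\right) + 88 = - \frac{975}{2} + 88 = - \frac{799}{2}$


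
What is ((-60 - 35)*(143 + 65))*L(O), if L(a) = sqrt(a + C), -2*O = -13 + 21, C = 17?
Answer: -19760*sqrt(13) ≈ -71246.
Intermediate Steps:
O = -4 (O = -(-13 + 21)/2 = -1/2*8 = -4)
L(a) = sqrt(17 + a) (L(a) = sqrt(a + 17) = sqrt(17 + a))
((-60 - 35)*(143 + 65))*L(O) = ((-60 - 35)*(143 + 65))*sqrt(17 - 4) = (-95*208)*sqrt(13) = -19760*sqrt(13)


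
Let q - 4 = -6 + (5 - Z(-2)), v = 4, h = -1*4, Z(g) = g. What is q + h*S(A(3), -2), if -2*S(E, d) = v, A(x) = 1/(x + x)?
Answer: 13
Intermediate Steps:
h = -4
A(x) = 1/(2*x)
S(E, d) = -2 (S(E, d) = -1/2*4 = -2)
q = 5 (q = 4 + (-6 + (5 - 1*(-2))) = 4 + (-6 + (5 + 2)) = 4 + (-6 + 7) = 4 + 1 = 5)
q + h*S(A(3), -2) = 5 - 4*(-2) = 5 + 8 = 13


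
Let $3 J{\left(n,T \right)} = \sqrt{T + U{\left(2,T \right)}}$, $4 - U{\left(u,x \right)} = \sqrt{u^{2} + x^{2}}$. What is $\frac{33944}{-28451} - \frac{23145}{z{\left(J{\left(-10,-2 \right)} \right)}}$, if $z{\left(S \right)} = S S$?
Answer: $\frac{5926417667}{56902} + \frac{208305 \sqrt{2}}{2} \approx 2.5145 \cdot 10^{5}$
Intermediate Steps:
$U{\left(u,x \right)} = 4 - \sqrt{u^{2} + x^{2}}$
$J{\left(n,T \right)} = \frac{\sqrt{4 + T - \sqrt{4 + T^{2}}}}{3}$ ($J{\left(n,T \right)} = \frac{\sqrt{T - \left(-4 + \sqrt{2^{2} + T^{2}}\right)}}{3} = \frac{\sqrt{T - \left(-4 + \sqrt{4 + T^{2}}\right)}}{3} = \frac{\sqrt{4 + T - \sqrt{4 + T^{2}}}}{3}$)
$z{\left(S \right)} = S^{2}$
$\frac{33944}{-28451} - \frac{23145}{z{\left(J{\left(-10,-2 \right)} \right)}} = \frac{33944}{-28451} - \frac{23145}{\left(\frac{\sqrt{4 - 2 - \sqrt{4 + \left(-2\right)^{2}}}}{3}\right)^{2}} = 33944 \left(- \frac{1}{28451}\right) - \frac{23145}{\left(\frac{\sqrt{4 - 2 - \sqrt{4 + 4}}}{3}\right)^{2}} = - \frac{33944}{28451} - \frac{23145}{\left(\frac{\sqrt{4 - 2 - \sqrt{8}}}{3}\right)^{2}} = - \frac{33944}{28451} - \frac{23145}{\left(\frac{\sqrt{4 - 2 - 2 \sqrt{2}}}{3}\right)^{2}} = - \frac{33944}{28451} - \frac{23145}{\left(\frac{\sqrt{2 - 2 \sqrt{2}}}{3}\right)^{2}} = - \frac{33944}{28451} - \frac{23145}{\frac{2}{9} - \frac{2 \sqrt{2}}{9}}$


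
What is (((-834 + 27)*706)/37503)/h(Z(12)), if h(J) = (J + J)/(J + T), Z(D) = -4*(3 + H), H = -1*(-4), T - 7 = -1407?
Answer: -1614269/4167 ≈ -387.39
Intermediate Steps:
T = -1400 (T = 7 - 1407 = -1400)
H = 4
Z(D) = -28 (Z(D) = -4*(3 + 4) = -4*7 = -28)
h(J) = 2*J/(-1400 + J) (h(J) = (J + J)/(J - 1400) = (2*J)/(-1400 + J) = 2*J/(-1400 + J))
(((-834 + 27)*706)/37503)/h(Z(12)) = (((-834 + 27)*706)/37503)/((2*(-28)/(-1400 - 28))) = (-807*706*(1/37503))/((2*(-28)/(-1428))) = (-569742*1/37503)/((2*(-28)*(-1/1428))) = -189914/(12501*2/51) = -189914/12501*51/2 = -1614269/4167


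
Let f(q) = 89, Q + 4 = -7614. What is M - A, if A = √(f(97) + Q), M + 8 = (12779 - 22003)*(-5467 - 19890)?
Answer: 233892960 - I*√7529 ≈ 2.3389e+8 - 86.77*I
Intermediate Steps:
Q = -7618 (Q = -4 - 7614 = -7618)
M = 233892960 (M = -8 + (12779 - 22003)*(-5467 - 19890) = -8 - 9224*(-25357) = -8 + 233892968 = 233892960)
A = I*√7529 (A = √(89 - 7618) = √(-7529) = I*√7529 ≈ 86.77*I)
M - A = 233892960 - I*√7529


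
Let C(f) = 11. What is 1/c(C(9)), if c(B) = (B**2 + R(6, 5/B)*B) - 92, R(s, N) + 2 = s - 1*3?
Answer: 1/40 ≈ 0.025000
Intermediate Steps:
R(s, N) = -5 + s (R(s, N) = -2 + (s - 1*3) = -2 + (s - 3) = -2 + (-3 + s) = -5 + s)
c(B) = -92 + B + B**2 (c(B) = (B**2 + (-5 + 6)*B) - 92 = (B**2 + 1*B) - 92 = (B**2 + B) - 92 = (B + B**2) - 92 = -92 + B + B**2)
1/c(C(9)) = 1/(-92 + 11 + 11**2) = 1/(-92 + 11 + 121) = 1/40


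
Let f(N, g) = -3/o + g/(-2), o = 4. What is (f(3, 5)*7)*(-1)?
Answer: 91/4 ≈ 22.750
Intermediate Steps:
f(N, g) = -3/4 - g/2 (f(N, g) = -3/4 + g/(-2) = -3*1/4 + g*(-1/2) = -3/4 - g/2)
(f(3, 5)*7)*(-1) = ((-3/4 - 1/2*5)*7)*(-1) = ((-3/4 - 5/2)*7)*(-1) = -13/4*7*(-1) = -91/4*(-1) = 91/4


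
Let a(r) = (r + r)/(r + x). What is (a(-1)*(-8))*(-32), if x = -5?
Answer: 256/3 ≈ 85.333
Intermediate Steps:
a(r) = 2*r/(-5 + r) (a(r) = (r + r)/(r - 5) = (2*r)/(-5 + r) = 2*r/(-5 + r))
(a(-1)*(-8))*(-32) = ((2*(-1)/(-5 - 1))*(-8))*(-32) = ((2*(-1)/(-6))*(-8))*(-32) = ((2*(-1)*(-⅙))*(-8))*(-32) = ((⅓)*(-8))*(-32) = -8/3*(-32) = 256/3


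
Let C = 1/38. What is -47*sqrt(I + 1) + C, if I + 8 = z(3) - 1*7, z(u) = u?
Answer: 1/38 - 47*I*sqrt(11) ≈ 0.026316 - 155.88*I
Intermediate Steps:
I = -12 (I = -8 + (3 - 1*7) = -8 + (3 - 7) = -8 - 4 = -12)
C = 1/38 ≈ 0.026316
-47*sqrt(I + 1) + C = -47*sqrt(-12 + 1) + 1/38 = -47*I*sqrt(11) + 1/38 = 1/38 - 47*I*sqrt(11)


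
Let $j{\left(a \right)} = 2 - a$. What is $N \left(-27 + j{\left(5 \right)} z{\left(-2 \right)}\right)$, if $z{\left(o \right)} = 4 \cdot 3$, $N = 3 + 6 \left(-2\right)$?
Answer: $567$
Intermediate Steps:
$N = -9$ ($N = 3 - 12 = -9$)
$z{\left(o \right)} = 12$
$N \left(-27 + j{\left(5 \right)} z{\left(-2 \right)}\right) = - 9 \left(-27 + \left(2 - 5\right) 12\right) = - 9 \left(-27 - 36\right) = \left(-9\right) \left(-63\right) = 567$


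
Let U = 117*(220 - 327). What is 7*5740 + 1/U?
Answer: 503013419/12519 ≈ 40180.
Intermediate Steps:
U = -12519 (U = 117*(-107) = -12519)
7*5740 + 1/U = 7*5740 + 1/(-12519) = 40180 - 1/12519 = 503013419/12519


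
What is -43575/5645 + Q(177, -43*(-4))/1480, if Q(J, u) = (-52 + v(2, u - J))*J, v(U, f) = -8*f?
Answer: -3824049/417730 ≈ -9.1544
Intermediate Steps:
Q(J, u) = J*(-52 - 8*u + 8*J) (Q(J, u) = (-52 - 8*(u - J))*J = (-52 + (-8*u + 8*J))*J = (-52 - 8*u + 8*J)*J = J*(-52 - 8*u + 8*J))
-43575/5645 + Q(177, -43*(-4))/1480 = -43575/5645 + (4*177*(-13 - (-86)*(-4) + 2*177))/1480 = -43575*1/5645 + (4*177*(-13 - 2*172 + 354))*(1/1480) = -8715/1129 + (4*177*(-13 - 344 + 354))*(1/1480) = -8715/1129 + (4*177*(-3))*(1/1480) = -8715/1129 - 2124*1/1480 = -8715/1129 - 531/370 = -3824049/417730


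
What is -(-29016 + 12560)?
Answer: 16456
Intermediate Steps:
-(-29016 + 12560) = -1*(-16456) = 16456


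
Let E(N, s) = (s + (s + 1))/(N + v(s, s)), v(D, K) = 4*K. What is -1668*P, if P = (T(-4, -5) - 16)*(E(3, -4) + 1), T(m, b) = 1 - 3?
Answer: 600480/13 ≈ 46191.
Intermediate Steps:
T(m, b) = -2
E(N, s) = (1 + 2*s)/(N + 4*s) (E(N, s) = (s + (s + 1))/(N + 4*s) = (s + (1 + s))/(N + 4*s) = (1 + 2*s)/(N + 4*s))
P = -360/13 (P = (-2 - 16)*((1 + 2*(-4))/(3 + 4*(-4)) + 1) = -18*((1 - 8)/(3 - 16) + 1) = -18*(-7/(-13) + 1) = -18*(-1/13*(-7) + 1) = -18*(7/13 + 1) = -18*20/13 = -360/13 ≈ -27.692)
-1668*P = -1668*(-360/13) = 600480/13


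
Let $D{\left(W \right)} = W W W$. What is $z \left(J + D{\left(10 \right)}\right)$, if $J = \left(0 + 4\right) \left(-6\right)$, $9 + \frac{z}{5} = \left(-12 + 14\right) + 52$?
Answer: $219600$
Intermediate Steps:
$D{\left(W \right)} = W^{3}$ ($D{\left(W \right)} = W^{2} W = W^{3}$)
$z = 225$ ($z = -45 + 5 \left(\left(-12 + 14\right) + 52\right) = -45 + 5 \left(2 + 52\right) = -45 + 5 \cdot 54 = -45 + 270 = 225$)
$J = -24$ ($J = 4 \left(-6\right) = -24$)
$z \left(J + D{\left(10 \right)}\right) = 225 \left(-24 + 10^{3}\right) = 225 \left(-24 + 1000\right) = 225 \cdot 976 = 219600$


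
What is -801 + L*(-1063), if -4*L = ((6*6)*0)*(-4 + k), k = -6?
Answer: -801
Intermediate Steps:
L = 0 (L = -(6*6)*0*(-4 - 6)/4 = -36*0*(-10)/4 = -0*(-10) = -1/4*0 = 0)
-801 + L*(-1063) = -801 + 0*(-1063) = -801 + 0 = -801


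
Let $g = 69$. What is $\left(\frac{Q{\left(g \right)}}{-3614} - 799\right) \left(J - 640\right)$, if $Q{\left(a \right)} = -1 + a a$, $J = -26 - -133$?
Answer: $\frac{59293093}{139} \approx 4.2657 \cdot 10^{5}$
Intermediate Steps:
$J = 107$ ($J = -26 + 133 = 107$)
$Q{\left(a \right)} = -1 + a^{2}$
$\left(\frac{Q{\left(g \right)}}{-3614} - 799\right) \left(J - 640\right) = \left(\frac{-1 + 69^{2}}{-3614} - 799\right) \left(107 - 640\right) = \left(\left(-1 + 4761\right) \left(- \frac{1}{3614}\right) - 799\right) \left(-533\right) = \left(4760 \left(- \frac{1}{3614}\right) - 799\right) \left(-533\right) = \left(- \frac{2380}{1807} - 799\right) \left(-533\right) = \left(- \frac{1446173}{1807}\right) \left(-533\right) = \frac{59293093}{139}$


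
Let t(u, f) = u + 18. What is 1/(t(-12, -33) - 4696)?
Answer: -1/4690 ≈ -0.00021322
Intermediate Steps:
t(u, f) = 18 + u
1/(t(-12, -33) - 4696) = 1/((18 - 12) - 4696) = 1/(6 - 4696) = 1/(-4690) = -1/4690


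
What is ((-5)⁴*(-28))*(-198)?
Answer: 3465000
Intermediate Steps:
((-5)⁴*(-28))*(-198) = (625*(-28))*(-198) = -17500*(-198) = 3465000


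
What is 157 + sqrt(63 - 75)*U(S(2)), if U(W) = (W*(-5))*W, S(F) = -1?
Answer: 157 - 10*I*sqrt(3) ≈ 157.0 - 17.32*I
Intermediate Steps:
U(W) = -5*W**2 (U(W) = (-5*W)*W = -5*W**2)
157 + sqrt(63 - 75)*U(S(2)) = 157 + sqrt(63 - 75)*(-5*(-1)**2) = 157 + sqrt(-12)*(-5*1) = 157 + (2*I*sqrt(3))*(-5) = 157 - 10*I*sqrt(3)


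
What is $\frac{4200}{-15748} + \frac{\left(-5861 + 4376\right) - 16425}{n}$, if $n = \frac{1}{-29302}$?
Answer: $\frac{2066132953290}{3937} \approx 5.248 \cdot 10^{8}$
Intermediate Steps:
$n = - \frac{1}{29302} \approx -3.4127 \cdot 10^{-5}$
$\frac{4200}{-15748} + \frac{\left(-5861 + 4376\right) - 16425}{n} = \frac{4200}{-15748} + \frac{\left(-5861 + 4376\right) - 16425}{- \frac{1}{29302}} = 4200 \left(- \frac{1}{15748}\right) + \left(-1485 - 16425\right) \left(-29302\right) = - \frac{1050}{3937} - -524798820 = - \frac{1050}{3937} + 524798820 = \frac{2066132953290}{3937}$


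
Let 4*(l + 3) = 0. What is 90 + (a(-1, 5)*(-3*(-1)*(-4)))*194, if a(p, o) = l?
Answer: 7074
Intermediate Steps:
l = -3 (l = -3 + (¼)*0 = -3 + 0 = -3)
a(p, o) = -3
90 + (a(-1, 5)*(-3*(-1)*(-4)))*194 = 90 - (-3)*(3*(-1))*(-4)*194 = 90 - (-3)*(-3*(-4))*194 = 90 - (-3)*12*194 = 90 - 3*(-12)*194 = 90 + 36*194 = 90 + 6984 = 7074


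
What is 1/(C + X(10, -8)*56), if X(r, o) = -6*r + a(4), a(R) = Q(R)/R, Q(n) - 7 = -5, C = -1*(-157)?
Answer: -1/3175 ≈ -0.00031496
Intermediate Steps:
C = 157
Q(n) = 2 (Q(n) = 7 - 5 = 2)
a(R) = 2/R
X(r, o) = 1/2 - 6*r (X(r, o) = -6*r + 2/4 = -6*r + 2*(1/4) = -6*r + 1/2 = 1/2 - 6*r)
1/(C + X(10, -8)*56) = 1/(157 + (1/2 - 6*10)*56) = 1/(157 + (1/2 - 60)*56) = 1/(157 - 119/2*56) = 1/(157 - 3332) = 1/(-3175) = -1/3175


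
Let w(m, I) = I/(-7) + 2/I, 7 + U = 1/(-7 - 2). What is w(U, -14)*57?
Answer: 741/7 ≈ 105.86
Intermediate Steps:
U = -64/9 (U = -7 + 1/(-7 - 2) = -7 + 1/(-9) = -7 - 1/9 = -64/9 ≈ -7.1111)
w(m, I) = 2/I - I/7 (w(m, I) = I*(-1/7) + 2/I = -I/7 + 2/I = 2/I - I/7)
w(U, -14)*57 = (2/(-14) - 1/7*(-14))*57 = (2*(-1/14) + 2)*57 = (-1/7 + 2)*57 = (13/7)*57 = 741/7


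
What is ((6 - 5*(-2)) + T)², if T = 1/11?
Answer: 31329/121 ≈ 258.92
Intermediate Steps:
T = 1/11 ≈ 0.090909
((6 - 5*(-2)) + T)² = ((6 - 5*(-2)) + 1/11)² = ((6 + 10) + 1/11)² = (16 + 1/11)² = (177/11)² = 31329/121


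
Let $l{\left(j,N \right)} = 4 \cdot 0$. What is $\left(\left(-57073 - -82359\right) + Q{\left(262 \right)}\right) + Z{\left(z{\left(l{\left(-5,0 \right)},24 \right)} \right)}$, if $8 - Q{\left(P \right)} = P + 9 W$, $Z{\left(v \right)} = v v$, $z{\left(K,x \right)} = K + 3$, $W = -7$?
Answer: $25104$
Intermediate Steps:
$l{\left(j,N \right)} = 0$
$z{\left(K,x \right)} = 3 + K$
$Z{\left(v \right)} = v^{2}$
$Q{\left(P \right)} = 71 - P$ ($Q{\left(P \right)} = 8 - \left(P + 9 \left(-7\right)\right) = 8 - \left(P - 63\right) = 8 - \left(-63 + P\right) = 71 - P$)
$\left(\left(-57073 - -82359\right) + Q{\left(262 \right)}\right) + Z{\left(z{\left(l{\left(-5,0 \right)},24 \right)} \right)} = \left(\left(-57073 - -82359\right) + \left(71 - 262\right)\right) + \left(3 + 0\right)^{2} = \left(\left(-57073 + 82359\right) + \left(71 - 262\right)\right) + 3^{2} = \left(25286 - 191\right) + 9 = 25095 + 9 = 25104$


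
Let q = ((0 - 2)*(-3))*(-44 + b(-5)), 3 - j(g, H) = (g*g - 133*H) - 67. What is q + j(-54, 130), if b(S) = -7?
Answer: 14138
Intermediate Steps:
j(g, H) = 70 - g² + 133*H (j(g, H) = 3 - ((g*g - 133*H) - 67) = 3 - ((g² - 133*H) - 67) = 3 - (-67 + g² - 133*H) = 3 + (67 - g² + 133*H) = 70 - g² + 133*H)
q = -306 (q = ((0 - 2)*(-3))*(-44 - 7) = -2*(-3)*(-51) = 6*(-51) = -306)
q + j(-54, 130) = -306 + (70 - 1*(-54)² + 133*130) = -306 + (70 - 1*2916 + 17290) = -306 + (70 - 2916 + 17290) = -306 + 14444 = 14138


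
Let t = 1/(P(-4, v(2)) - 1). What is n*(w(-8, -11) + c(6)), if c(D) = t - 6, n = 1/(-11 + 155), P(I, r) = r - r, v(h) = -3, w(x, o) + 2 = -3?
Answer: -1/12 ≈ -0.083333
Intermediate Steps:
w(x, o) = -5 (w(x, o) = -2 - 3 = -5)
P(I, r) = 0
n = 1/144 ≈ 0.0069444
t = -1 (t = 1/(0 - 1) = 1/(-1) = -1)
c(D) = -7 (c(D) = -1 - 6 = -7)
n*(w(-8, -11) + c(6)) = (-5 - 7)/144 = (1/144)*(-12) = -1/12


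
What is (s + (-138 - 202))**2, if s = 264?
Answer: 5776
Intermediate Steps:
(s + (-138 - 202))**2 = (264 + (-138 - 202))**2 = (264 - 340)**2 = (-76)**2 = 5776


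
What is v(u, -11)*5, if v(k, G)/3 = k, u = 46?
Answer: 690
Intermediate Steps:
v(k, G) = 3*k
v(u, -11)*5 = (3*46)*5 = 138*5 = 690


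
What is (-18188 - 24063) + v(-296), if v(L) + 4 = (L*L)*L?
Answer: -25976591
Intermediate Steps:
v(L) = -4 + L³ (v(L) = -4 + (L*L)*L = -4 + L²*L = -4 + L³)
(-18188 - 24063) + v(-296) = (-18188 - 24063) + (-4 + (-296)³) = -42251 + (-4 - 25934336) = -42251 - 25934340 = -25976591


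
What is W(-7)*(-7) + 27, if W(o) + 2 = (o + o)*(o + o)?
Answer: -1331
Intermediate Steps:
W(o) = -2 + 4*o² (W(o) = -2 + (o + o)*(o + o) = -2 + (2*o)*(2*o) = -2 + 4*o²)
W(-7)*(-7) + 27 = (-2 + 4*(-7)²)*(-7) + 27 = (-2 + 4*49)*(-7) + 27 = (-2 + 196)*(-7) + 27 = 194*(-7) + 27 = -1358 + 27 = -1331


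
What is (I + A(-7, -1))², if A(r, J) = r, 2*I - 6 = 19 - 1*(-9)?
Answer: 100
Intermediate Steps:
I = 17 (I = 3 + (19 - 1*(-9))/2 = 3 + (19 + 9)/2 = 3 + (½)*28 = 3 + 14 = 17)
(I + A(-7, -1))² = (17 - 7)² = 10² = 100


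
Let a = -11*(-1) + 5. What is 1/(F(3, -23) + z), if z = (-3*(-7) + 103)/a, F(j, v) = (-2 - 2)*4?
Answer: -4/33 ≈ -0.12121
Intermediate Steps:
F(j, v) = -16 (F(j, v) = -4*4 = -16)
a = 16 (a = 11 + 5 = 16)
z = 31/4 (z = (-3*(-7) + 103)/16 = (21 + 103)*(1/16) = 124*(1/16) = 31/4 ≈ 7.7500)
1/(F(3, -23) + z) = 1/(-16 + 31/4) = 1/(-33/4) = -4/33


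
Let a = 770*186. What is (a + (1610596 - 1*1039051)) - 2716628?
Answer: -2001863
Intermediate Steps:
a = 143220
(a + (1610596 - 1*1039051)) - 2716628 = (143220 + (1610596 - 1*1039051)) - 2716628 = (143220 + (1610596 - 1039051)) - 2716628 = (143220 + 571545) - 2716628 = 714765 - 2716628 = -2001863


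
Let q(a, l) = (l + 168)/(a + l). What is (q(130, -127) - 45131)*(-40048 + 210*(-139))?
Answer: 9371501776/3 ≈ 3.1238e+9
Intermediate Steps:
q(a, l) = (168 + l)/(a + l)
(q(130, -127) - 45131)*(-40048 + 210*(-139)) = ((168 - 127)/(130 - 127) - 45131)*(-40048 + 210*(-139)) = (41/3 - 45131)*(-40048 - 29190) = ((1/3)*41 - 45131)*(-69238) = (41/3 - 45131)*(-69238) = -135352/3*(-69238) = 9371501776/3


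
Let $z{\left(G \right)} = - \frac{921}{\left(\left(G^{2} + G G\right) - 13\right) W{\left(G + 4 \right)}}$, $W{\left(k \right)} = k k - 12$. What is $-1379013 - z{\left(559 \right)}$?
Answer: $- \frac{273157598171628588}{198081960193} \approx -1.379 \cdot 10^{6}$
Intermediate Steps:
$W{\left(k \right)} = -12 + k^{2}$ ($W{\left(k \right)} = k^{2} - 12 = -12 + k^{2}$)
$z{\left(G \right)} = - \frac{921}{\left(-13 + 2 G^{2}\right) \left(-12 + \left(4 + G\right)^{2}\right)}$ ($z{\left(G \right)} = - \frac{921}{\left(\left(G^{2} + G G\right) - 13\right) \left(-12 + \left(G + 4\right)^{2}\right)} = - \frac{921}{\left(\left(G^{2} + G^{2}\right) - 13\right) \left(-12 + \left(4 + G\right)^{2}\right)} = - \frac{921}{\left(2 G^{2} - 13\right) \left(-12 + \left(4 + G\right)^{2}\right)} = - \frac{921}{\left(-13 + 2 G^{2}\right) \left(-12 + \left(4 + G\right)^{2}\right)}$)
$-1379013 - z{\left(559 \right)} = -1379013 - - \frac{921}{\left(-13 + 2 \cdot 559^{2}\right) \left(-12 + \left(4 + 559\right)^{2}\right)} = -1379013 - - \frac{921}{\left(-13 + 2 \cdot 312481\right) \left(-12 + 563^{2}\right)} = -1379013 - - \frac{921}{\left(-13 + 624962\right) \left(-12 + 316969\right)} = -1379013 - - \frac{921}{624949 \cdot 316957} = -1379013 - \left(-921\right) \frac{1}{624949} \cdot \frac{1}{316957} = -1379013 - - \frac{921}{198081960193} = -1379013 + \frac{921}{198081960193} = - \frac{273157598171628588}{198081960193}$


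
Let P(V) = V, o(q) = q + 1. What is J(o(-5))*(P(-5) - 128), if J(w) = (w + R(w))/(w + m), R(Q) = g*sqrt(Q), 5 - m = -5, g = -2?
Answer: 266/3 + 266*I/3 ≈ 88.667 + 88.667*I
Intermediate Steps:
m = 10 (m = 5 - 1*(-5) = 5 + 5 = 10)
o(q) = 1 + q
R(Q) = -2*sqrt(Q)
J(w) = (w - 2*sqrt(w))/(10 + w) (J(w) = (w - 2*sqrt(w))/(w + 10) = (w - 2*sqrt(w))/(10 + w))
J(o(-5))*(P(-5) - 128) = (((1 - 5) - 2*sqrt(1 - 5))/(10 + (1 - 5)))*(-5 - 128) = ((-4 - 4*I)/(10 - 4))*(-133) = ((-4 - 4*I)/6)*(-133) = (-2/3 - 2*I/3)*(-133) = 266/3 + 266*I/3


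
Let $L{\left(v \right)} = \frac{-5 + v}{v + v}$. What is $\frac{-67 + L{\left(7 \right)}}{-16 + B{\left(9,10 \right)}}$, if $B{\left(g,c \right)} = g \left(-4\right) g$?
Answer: $\frac{117}{595} \approx 0.19664$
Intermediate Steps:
$B{\left(g,c \right)} = - 4 g^{2}$ ($B{\left(g,c \right)} = - 4 g g = - 4 g^{2}$)
$L{\left(v \right)} = \frac{-5 + v}{2 v}$
$\frac{-67 + L{\left(7 \right)}}{-16 + B{\left(9,10 \right)}} = \frac{-67 + \frac{-5 + 7}{2 \cdot 7}}{-16 - 4 \cdot 9^{2}} = \frac{-67 + \frac{1}{2} \cdot \frac{1}{7} \cdot 2}{-16 - 324} = \frac{-67 + \frac{1}{7}}{-16 - 324} = - \frac{468}{7 \left(-340\right)} = \left(- \frac{468}{7}\right) \left(- \frac{1}{340}\right) = \frac{117}{595}$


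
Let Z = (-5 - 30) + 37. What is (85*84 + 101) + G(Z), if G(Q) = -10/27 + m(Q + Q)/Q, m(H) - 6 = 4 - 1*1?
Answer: 391237/54 ≈ 7245.1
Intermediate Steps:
Z = 2 (Z = -35 + 37 = 2)
m(H) = 9 (m(H) = 6 + (4 - 1*1) = 6 + (4 - 1) = 6 + 3 = 9)
G(Q) = -10/27 + 9/Q
(85*84 + 101) + G(Z) = (85*84 + 101) + (-10/27 + 9/2) = (7140 + 101) + (-10/27 + 9*(½)) = 7241 + (-10/27 + 9/2) = 7241 + 223/54 = 391237/54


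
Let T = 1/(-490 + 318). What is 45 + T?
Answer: 7739/172 ≈ 44.994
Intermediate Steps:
T = -1/172 (T = 1/(-172) = -1/172 ≈ -0.0058140)
45 + T = 45 - 1/172 = 7739/172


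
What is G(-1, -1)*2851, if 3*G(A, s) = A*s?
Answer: 2851/3 ≈ 950.33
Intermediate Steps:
G(A, s) = A*s/3 (G(A, s) = (A*s)/3 = A*s/3)
G(-1, -1)*2851 = ((1/3)*(-1)*(-1))*2851 = (1/3)*2851 = 2851/3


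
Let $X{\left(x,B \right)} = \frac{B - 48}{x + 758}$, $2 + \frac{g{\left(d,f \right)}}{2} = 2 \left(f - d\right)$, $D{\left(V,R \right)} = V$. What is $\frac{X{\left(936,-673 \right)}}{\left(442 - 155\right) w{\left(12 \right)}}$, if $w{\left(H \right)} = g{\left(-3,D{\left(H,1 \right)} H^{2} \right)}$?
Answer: $- \frac{103}{480621680} \approx -2.1431 \cdot 10^{-7}$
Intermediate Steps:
$g{\left(d,f \right)} = -4 - 4 d + 4 f$ ($g{\left(d,f \right)} = -4 + 2 \cdot 2 \left(f - d\right) = -4 + 2 \left(- 2 d + 2 f\right) = -4 - \left(- 4 f + 4 d\right) = -4 - 4 d + 4 f$)
$w{\left(H \right)} = 8 + 4 H^{3}$ ($w{\left(H \right)} = -4 - -12 + 4 H H^{2} = -4 + 12 + 4 H^{3} = 8 + 4 H^{3}$)
$X{\left(x,B \right)} = \frac{-48 + B}{758 + x}$
$\frac{X{\left(936,-673 \right)}}{\left(442 - 155\right) w{\left(12 \right)}} = \frac{\frac{1}{758 + 936} \left(-48 - 673\right)}{\left(442 - 155\right) \left(8 + 4 \cdot 12^{3}\right)} = \frac{\frac{1}{1694} \left(-721\right)}{287 \left(8 + 4 \cdot 1728\right)} = \frac{\frac{1}{1694} \left(-721\right)}{287 \left(8 + 6912\right)} = - \frac{103}{242 \cdot 287 \cdot 6920} = - \frac{103}{242 \cdot 1986040} = \left(- \frac{103}{242}\right) \frac{1}{1986040} = - \frac{103}{480621680}$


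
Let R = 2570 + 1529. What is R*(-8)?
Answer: -32792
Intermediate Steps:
R = 4099
R*(-8) = 4099*(-8) = -32792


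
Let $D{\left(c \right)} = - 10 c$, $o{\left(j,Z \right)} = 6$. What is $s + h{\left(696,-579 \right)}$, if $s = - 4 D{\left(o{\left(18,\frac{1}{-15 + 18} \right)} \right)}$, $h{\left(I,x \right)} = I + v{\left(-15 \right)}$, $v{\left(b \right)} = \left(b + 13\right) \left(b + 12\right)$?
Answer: $942$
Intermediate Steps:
$v{\left(b \right)} = \left(12 + b\right) \left(13 + b\right)$ ($v{\left(b \right)} = \left(13 + b\right) \left(12 + b\right) = \left(12 + b\right) \left(13 + b\right)$)
$h{\left(I,x \right)} = 6 + I$ ($h{\left(I,x \right)} = I + \left(156 + \left(-15\right)^{2} + 25 \left(-15\right)\right) = I + \left(156 + 225 - 375\right) = I + 6 = 6 + I$)
$s = 240$ ($s = - 4 \left(\left(-10\right) 6\right) = \left(-4\right) \left(-60\right) = 240$)
$s + h{\left(696,-579 \right)} = 240 + \left(6 + 696\right) = 240 + 702 = 942$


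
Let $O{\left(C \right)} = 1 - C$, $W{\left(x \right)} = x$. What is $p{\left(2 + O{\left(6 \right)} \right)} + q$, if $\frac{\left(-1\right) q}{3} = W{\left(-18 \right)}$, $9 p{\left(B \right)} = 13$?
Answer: $\frac{499}{9} \approx 55.444$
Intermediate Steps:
$p{\left(B \right)} = \frac{13}{9}$ ($p{\left(B \right)} = \frac{1}{9} \cdot 13 = \frac{13}{9}$)
$q = 54$ ($q = \left(-3\right) \left(-18\right) = 54$)
$p{\left(2 + O{\left(6 \right)} \right)} + q = \frac{13}{9} + 54 = \frac{499}{9}$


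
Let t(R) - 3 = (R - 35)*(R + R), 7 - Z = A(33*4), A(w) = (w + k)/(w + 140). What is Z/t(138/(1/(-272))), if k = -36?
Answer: 113/47949011955 ≈ 2.3567e-9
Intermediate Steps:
A(w) = (-36 + w)/(140 + w) (A(w) = (w - 36)/(w + 140) = (-36 + w)/(140 + w))
Z = 113/17 (Z = 7 - (-36 + 33*4)/(140 + 33*4) = 7 - (-36 + 132)/(140 + 132) = 7 - 96/272 = 7 - 1*6/17 = 7 - 6/17 = 113/17 ≈ 6.6471)
t(R) = 3 + 2*R*(-35 + R) (t(R) = 3 + (R - 35)*(R + R) = 3 + (-35 + R)*(2*R) = 3 + 2*R*(-35 + R))
Z/t(138/(1/(-272))) = 113/(17*(3 - 9660/(1/(-272)) + 2*(138/(1/(-272)))²)) = 113/(17*(3 - 9660/(-1/272) + 2*(138/(-1/272))²)) = 113/(17*(3 - 9660*(-272) + 2*(138*(-272))²)) = 113/(17*(3 - 70*(-37536) + 2*(-37536)²)) = 113/(17*(3 + 2627520 + 2*1408951296)) = 113/(17*(3 + 2627520 + 2817902592)) = (113/17)/2820530115 = (113/17)*(1/2820530115) = 113/47949011955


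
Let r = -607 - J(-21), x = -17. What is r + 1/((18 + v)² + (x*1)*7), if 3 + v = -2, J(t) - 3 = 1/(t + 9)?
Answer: -182969/300 ≈ -609.90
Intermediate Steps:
J(t) = 3 + 1/(9 + t) (J(t) = 3 + 1/(t + 9) = 3 + 1/(9 + t))
v = -5 (v = -3 - 2 = -5)
r = -7319/12 (r = -607 - (28 + 3*(-21))/(9 - 21) = -607 - (28 - 63)/(-12) = -607 - (-1)*(-35)/12 = -607 - 1*35/12 = -607 - 35/12 = -7319/12 ≈ -609.92)
r + 1/((18 + v)² + (x*1)*7) = -7319/12 + 1/((18 - 5)² - 17*1*7) = -7319/12 + 1/(13² - 17*7) = -7319/12 + 1/(169 - 119) = -7319/12 + 1/50 = -182969/300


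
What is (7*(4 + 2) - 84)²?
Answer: 1764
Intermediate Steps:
(7*(4 + 2) - 84)² = (7*6 - 84)² = (42 - 84)² = (-42)² = 1764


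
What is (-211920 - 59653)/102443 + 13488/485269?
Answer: -130404206953/49712412167 ≈ -2.6232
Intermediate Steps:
(-211920 - 59653)/102443 + 13488/485269 = -271573*1/102443 + 13488*(1/485269) = -271573/102443 + 13488/485269 = -130404206953/49712412167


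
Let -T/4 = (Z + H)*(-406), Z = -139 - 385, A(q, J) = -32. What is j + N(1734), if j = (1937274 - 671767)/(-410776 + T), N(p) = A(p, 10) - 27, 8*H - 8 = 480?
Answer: -69864099/1162688 ≈ -60.088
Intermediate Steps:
H = 61 (H = 1 + (⅛)*480 = 1 + 60 = 61)
Z = -524
N(p) = -59 (N(p) = -32 - 27 = -59)
T = -751912 (T = -4*(-524 + 61)*(-406) = -(-1852)*(-406) = -4*187978 = -751912)
j = -1265507/1162688 (j = (1937274 - 671767)/(-410776 - 751912) = 1265507/(-1162688) = 1265507*(-1/1162688) = -1265507/1162688 ≈ -1.0884)
j + N(1734) = -1265507/1162688 - 59 = -69864099/1162688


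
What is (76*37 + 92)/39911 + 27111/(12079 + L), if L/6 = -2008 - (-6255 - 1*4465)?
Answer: 181271775/366901823 ≈ 0.49406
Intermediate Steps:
L = 52272 (L = 6*(-2008 - (-6255 - 1*4465)) = 6*(-2008 - (-6255 - 4465)) = 6*(-2008 - 1*(-10720)) = 6*(-2008 + 10720) = 6*8712 = 52272)
(76*37 + 92)/39911 + 27111/(12079 + L) = (76*37 + 92)/39911 + 27111/(12079 + 52272) = (2812 + 92)*(1/39911) + 27111/64351 = 2904*(1/39911) + 27111*(1/64351) = 2904/39911 + 3873/9193 = 181271775/366901823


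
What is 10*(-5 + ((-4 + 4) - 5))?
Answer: -100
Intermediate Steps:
10*(-5 + ((-4 + 4) - 5)) = 10*(-5 + (0 - 5)) = 10*(-5 - 5) = 10*(-10) = -100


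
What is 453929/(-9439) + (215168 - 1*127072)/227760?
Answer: -6409708181/134364165 ≈ -47.704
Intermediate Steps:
453929/(-9439) + (215168 - 1*127072)/227760 = 453929*(-1/9439) + (215168 - 127072)*(1/227760) = -453929/9439 + 88096*(1/227760) = -453929/9439 + 5506/14235 = -6409708181/134364165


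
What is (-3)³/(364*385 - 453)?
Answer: -27/139687 ≈ -0.00019329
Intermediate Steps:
(-3)³/(364*385 - 453) = -27/(140140 - 453) = -27/139687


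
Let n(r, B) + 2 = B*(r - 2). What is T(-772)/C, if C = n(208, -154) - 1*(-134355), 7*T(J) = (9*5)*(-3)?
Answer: -135/718403 ≈ -0.00018792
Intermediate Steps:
n(r, B) = -2 + B*(-2 + r) (n(r, B) = -2 + B*(r - 2) = -2 + B*(-2 + r))
T(J) = -135/7 (T(J) = ((9*5)*(-3))/7 = (45*(-3))/7 = (⅐)*(-135) = -135/7)
C = 102629 (C = (-2 - 2*(-154) - 154*208) - 1*(-134355) = (-2 + 308 - 32032) + 134355 = -31726 + 134355 = 102629)
T(-772)/C = -135/7/102629 = -135/7*1/102629 = -135/718403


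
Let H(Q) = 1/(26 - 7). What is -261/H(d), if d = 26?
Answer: -4959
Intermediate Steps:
H(Q) = 1/19
-261/H(d) = -261/1/19 = -261*19 = -4959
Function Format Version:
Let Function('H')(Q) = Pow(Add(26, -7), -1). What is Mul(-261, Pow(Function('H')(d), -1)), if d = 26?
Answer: -4959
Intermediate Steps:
Function('H')(Q) = Rational(1, 19) (Function('H')(Q) = Pow(19, -1) = Rational(1, 19))
Mul(-261, Pow(Function('H')(d), -1)) = Mul(-261, Pow(Rational(1, 19), -1)) = Mul(-261, 19) = -4959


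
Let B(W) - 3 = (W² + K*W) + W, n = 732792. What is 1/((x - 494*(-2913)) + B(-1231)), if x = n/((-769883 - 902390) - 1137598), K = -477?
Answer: 2809871/9947903583090 ≈ 2.8246e-7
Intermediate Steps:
B(W) = 3 + W² - 476*W (B(W) = 3 + ((W² - 477*W) + W) = 3 + (W² - 476*W) = 3 + W² - 476*W)
x = -732792/2809871 (x = 732792/((-769883 - 902390) - 1137598) = 732792/(-1672273 - 1137598) = 732792/(-2809871) = 732792*(-1/2809871) = -732792/2809871 ≈ -0.26079)
1/((x - 494*(-2913)) + B(-1231)) = 1/((-732792/2809871 - 494*(-2913)) + (3 + (-1231)² - 476*(-1231))) = 1/((-732792/2809871 + 1439022) + (3 + 1515361 + 585956)) = 1/(4043465453370/2809871 + 2101320) = 1/(9947903583090/2809871) = 2809871/9947903583090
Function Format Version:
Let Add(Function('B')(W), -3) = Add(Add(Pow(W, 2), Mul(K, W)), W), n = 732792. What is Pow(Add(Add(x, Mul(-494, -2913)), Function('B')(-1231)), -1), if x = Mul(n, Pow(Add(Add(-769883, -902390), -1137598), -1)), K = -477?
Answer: Rational(2809871, 9947903583090) ≈ 2.8246e-7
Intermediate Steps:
Function('B')(W) = Add(3, Pow(W, 2), Mul(-476, W)) (Function('B')(W) = Add(3, Add(Add(Pow(W, 2), Mul(-477, W)), W)) = Add(3, Add(Pow(W, 2), Mul(-476, W))) = Add(3, Pow(W, 2), Mul(-476, W)))
x = Rational(-732792, 2809871) (x = Mul(732792, Pow(Add(Add(-769883, -902390), -1137598), -1)) = Mul(732792, Pow(Add(-1672273, -1137598), -1)) = Mul(732792, Pow(-2809871, -1)) = Mul(732792, Rational(-1, 2809871)) = Rational(-732792, 2809871) ≈ -0.26079)
Pow(Add(Add(x, Mul(-494, -2913)), Function('B')(-1231)), -1) = Pow(Add(Add(Rational(-732792, 2809871), Mul(-494, -2913)), Add(3, Pow(-1231, 2), Mul(-476, -1231))), -1) = Pow(Add(Add(Rational(-732792, 2809871), 1439022), Add(3, 1515361, 585956)), -1) = Pow(Add(Rational(4043465453370, 2809871), 2101320), -1) = Pow(Rational(9947903583090, 2809871), -1) = Rational(2809871, 9947903583090)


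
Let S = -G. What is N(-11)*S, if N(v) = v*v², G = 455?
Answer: 605605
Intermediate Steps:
N(v) = v³
S = -455 (S = -1*455 = -455)
N(-11)*S = (-11)³*(-455) = -1331*(-455) = 605605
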